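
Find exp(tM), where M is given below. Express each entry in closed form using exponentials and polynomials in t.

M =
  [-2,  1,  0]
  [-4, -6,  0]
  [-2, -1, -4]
e^{tM} =
  [2*t*exp(-4*t) + exp(-4*t), t*exp(-4*t), 0]
  [-4*t*exp(-4*t), -2*t*exp(-4*t) + exp(-4*t), 0]
  [-2*t*exp(-4*t), -t*exp(-4*t), exp(-4*t)]

Strategy: write M = P · J · P⁻¹ where J is a Jordan canonical form, so e^{tM} = P · e^{tJ} · P⁻¹, and e^{tJ} can be computed block-by-block.

M has Jordan form
J =
  [-4,  1,  0]
  [ 0, -4,  0]
  [ 0,  0, -4]
(up to reordering of blocks).

Per-block formulas:
  For a 1×1 block at λ = -4: exp(t · [-4]) = [e^(-4t)].
  For a 2×2 Jordan block J_2(-4): exp(t · J_2(-4)) = e^(-4t)·(I + t·N), where N is the 2×2 nilpotent shift.

After assembling e^{tJ} and conjugating by P, we get:

e^{tM} =
  [2*t*exp(-4*t) + exp(-4*t), t*exp(-4*t), 0]
  [-4*t*exp(-4*t), -2*t*exp(-4*t) + exp(-4*t), 0]
  [-2*t*exp(-4*t), -t*exp(-4*t), exp(-4*t)]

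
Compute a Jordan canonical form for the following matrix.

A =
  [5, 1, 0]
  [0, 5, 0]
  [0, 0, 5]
J_2(5) ⊕ J_1(5)

The characteristic polynomial is
  det(x·I − A) = x^3 - 15*x^2 + 75*x - 125 = (x - 5)^3

Eigenvalues and multiplicities (the geometric multiplicity of λ is n − rank(A − λI), which equals the number of Jordan blocks for λ):
  λ = 5: algebraic multiplicity = 3, geometric multiplicity = 2

Determining the block sizes for each eigenvalue:
  λ = 5: 2 blocks summing to 3 forces exactly one block of size 2 and the rest size 1 → block sizes [2, 1]

Assembling the blocks gives a Jordan form
J =
  [5, 1, 0]
  [0, 5, 0]
  [0, 0, 5]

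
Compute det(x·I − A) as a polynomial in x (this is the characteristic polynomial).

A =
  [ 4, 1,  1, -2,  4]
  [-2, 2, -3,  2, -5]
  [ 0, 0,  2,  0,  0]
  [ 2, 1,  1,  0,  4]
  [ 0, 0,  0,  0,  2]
x^5 - 10*x^4 + 40*x^3 - 80*x^2 + 80*x - 32

Expanding det(x·I − A) (e.g. by cofactor expansion or by noting that A is similar to its Jordan form J, which has the same characteristic polynomial as A) gives
  χ_A(x) = x^5 - 10*x^4 + 40*x^3 - 80*x^2 + 80*x - 32
which factors as (x - 2)^5. The eigenvalues (with algebraic multiplicities) are λ = 2 with multiplicity 5.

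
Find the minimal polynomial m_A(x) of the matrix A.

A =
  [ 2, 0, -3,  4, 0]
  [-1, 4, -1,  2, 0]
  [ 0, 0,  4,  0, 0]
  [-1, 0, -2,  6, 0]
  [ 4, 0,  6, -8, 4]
x^3 - 12*x^2 + 48*x - 64

The characteristic polynomial is χ_A(x) = (x - 4)^5, so the eigenvalues are known. The minimal polynomial is
  m_A(x) = Π_λ (x − λ)^{k_λ}
where k_λ is the size of the *largest* Jordan block for λ (equivalently, the smallest k with (A − λI)^k v = 0 for every generalised eigenvector v of λ).

  λ = 4: largest Jordan block has size 3, contributing (x − 4)^3

So m_A(x) = (x - 4)^3 = x^3 - 12*x^2 + 48*x - 64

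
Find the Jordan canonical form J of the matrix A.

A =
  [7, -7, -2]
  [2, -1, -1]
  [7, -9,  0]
J_3(2)

The characteristic polynomial is
  det(x·I − A) = x^3 - 6*x^2 + 12*x - 8 = (x - 2)^3

Eigenvalues and multiplicities (the geometric multiplicity of λ is n − rank(A − λI), which equals the number of Jordan blocks for λ):
  λ = 2: algebraic multiplicity = 3, geometric multiplicity = 1

Determining the block sizes for each eigenvalue:
  λ = 2: one block (gm = 1), so the single block has size am = 3 → block sizes [3]

Assembling the blocks gives a Jordan form
J =
  [2, 1, 0]
  [0, 2, 1]
  [0, 0, 2]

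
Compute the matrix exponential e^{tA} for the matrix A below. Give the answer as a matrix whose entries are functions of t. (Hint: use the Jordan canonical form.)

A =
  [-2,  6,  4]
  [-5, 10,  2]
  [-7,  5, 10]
e^{tA} =
  [3*t^2*exp(6*t) - 8*t*exp(6*t) + exp(6*t), -2*t^2*exp(6*t) + 6*t*exp(6*t), -2*t^2*exp(6*t) + 4*t*exp(6*t)]
  [3*t^2*exp(6*t) - 5*t*exp(6*t), -2*t^2*exp(6*t) + 4*t*exp(6*t) + exp(6*t), -2*t^2*exp(6*t) + 2*t*exp(6*t)]
  [3*t^2*exp(6*t)/2 - 7*t*exp(6*t), -t^2*exp(6*t) + 5*t*exp(6*t), -t^2*exp(6*t) + 4*t*exp(6*t) + exp(6*t)]

Strategy: write A = P · J · P⁻¹ where J is a Jordan canonical form, so e^{tA} = P · e^{tJ} · P⁻¹, and e^{tJ} can be computed block-by-block.

A has Jordan form
J =
  [6, 1, 0]
  [0, 6, 1]
  [0, 0, 6]
(up to reordering of blocks).

Per-block formulas:
  For a 3×3 Jordan block J_3(6): exp(t · J_3(6)) = e^(6t)·(I + t·N + (t^2/2)·N^2), where N is the 3×3 nilpotent shift.

After assembling e^{tJ} and conjugating by P, we get:

e^{tA} =
  [3*t^2*exp(6*t) - 8*t*exp(6*t) + exp(6*t), -2*t^2*exp(6*t) + 6*t*exp(6*t), -2*t^2*exp(6*t) + 4*t*exp(6*t)]
  [3*t^2*exp(6*t) - 5*t*exp(6*t), -2*t^2*exp(6*t) + 4*t*exp(6*t) + exp(6*t), -2*t^2*exp(6*t) + 2*t*exp(6*t)]
  [3*t^2*exp(6*t)/2 - 7*t*exp(6*t), -t^2*exp(6*t) + 5*t*exp(6*t), -t^2*exp(6*t) + 4*t*exp(6*t) + exp(6*t)]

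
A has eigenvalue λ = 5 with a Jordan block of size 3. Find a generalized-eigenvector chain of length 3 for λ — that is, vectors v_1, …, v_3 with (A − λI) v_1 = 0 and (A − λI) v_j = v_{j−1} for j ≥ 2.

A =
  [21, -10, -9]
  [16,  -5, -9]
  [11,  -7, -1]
A Jordan chain for λ = 5 of length 3:
v_1 = (-3, -3, -2)ᵀ
v_2 = (16, 16, 11)ᵀ
v_3 = (1, 0, 0)ᵀ

Let N = A − (5)·I. We want v_3 with N^3 v_3 = 0 but N^2 v_3 ≠ 0; then v_{j-1} := N · v_j for j = 3, …, 2.

Pick v_3 = (1, 0, 0)ᵀ.
Then v_2 = N · v_3 = (16, 16, 11)ᵀ.
Then v_1 = N · v_2 = (-3, -3, -2)ᵀ.

Sanity check: (A − (5)·I) v_1 = (0, 0, 0)ᵀ = 0. ✓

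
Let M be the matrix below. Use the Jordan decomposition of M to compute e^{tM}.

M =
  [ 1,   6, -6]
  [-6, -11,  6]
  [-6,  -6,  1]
e^{tM} =
  [exp(t), exp(t) - exp(-5*t), -exp(t) + exp(-5*t)]
  [-exp(t) + exp(-5*t), -exp(t) + 2*exp(-5*t), exp(t) - exp(-5*t)]
  [-exp(t) + exp(-5*t), -exp(t) + exp(-5*t), exp(t)]

Strategy: write M = P · J · P⁻¹ where J is a Jordan canonical form, so e^{tM} = P · e^{tJ} · P⁻¹, and e^{tJ} can be computed block-by-block.

M has Jordan form
J =
  [-5,  0, 0]
  [ 0, -5, 0]
  [ 0,  0, 1]
(up to reordering of blocks).

Per-block formulas:
  For a 1×1 block at λ = 1: exp(t · [1]) = [e^(1t)].
  For a 1×1 block at λ = -5: exp(t · [-5]) = [e^(-5t)].

After assembling e^{tJ} and conjugating by P, we get:

e^{tM} =
  [exp(t), exp(t) - exp(-5*t), -exp(t) + exp(-5*t)]
  [-exp(t) + exp(-5*t), -exp(t) + 2*exp(-5*t), exp(t) - exp(-5*t)]
  [-exp(t) + exp(-5*t), -exp(t) + exp(-5*t), exp(t)]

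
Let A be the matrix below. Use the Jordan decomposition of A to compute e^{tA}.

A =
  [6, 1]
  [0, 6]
e^{tA} =
  [exp(6*t), t*exp(6*t)]
  [0, exp(6*t)]

Strategy: write A = P · J · P⁻¹ where J is a Jordan canonical form, so e^{tA} = P · e^{tJ} · P⁻¹, and e^{tJ} can be computed block-by-block.

A has Jordan form
J =
  [6, 1]
  [0, 6]
(up to reordering of blocks).

Per-block formulas:
  For a 2×2 Jordan block J_2(6): exp(t · J_2(6)) = e^(6t)·(I + t·N), where N is the 2×2 nilpotent shift.

After assembling e^{tJ} and conjugating by P, we get:

e^{tA} =
  [exp(6*t), t*exp(6*t)]
  [0, exp(6*t)]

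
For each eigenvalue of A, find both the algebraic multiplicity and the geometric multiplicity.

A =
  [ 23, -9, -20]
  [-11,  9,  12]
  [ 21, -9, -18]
λ = 2: alg = 1, geom = 1; λ = 6: alg = 2, geom = 1

Step 1 — factor the characteristic polynomial to read off the algebraic multiplicities:
  χ_A(x) = (x - 6)^2*(x - 2)

Step 2 — compute geometric multiplicities via the rank-nullity identity g(λ) = n − rank(A − λI):
  rank(A − (2)·I) = 2, so dim ker(A − (2)·I) = n − 2 = 1
  rank(A − (6)·I) = 2, so dim ker(A − (6)·I) = n − 2 = 1

Summary:
  λ = 2: algebraic multiplicity = 1, geometric multiplicity = 1
  λ = 6: algebraic multiplicity = 2, geometric multiplicity = 1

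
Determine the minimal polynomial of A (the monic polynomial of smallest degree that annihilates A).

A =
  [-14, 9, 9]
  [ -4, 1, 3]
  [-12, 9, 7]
x^2 + 4*x + 4

The characteristic polynomial is χ_A(x) = (x + 2)^3, so the eigenvalues are known. The minimal polynomial is
  m_A(x) = Π_λ (x − λ)^{k_λ}
where k_λ is the size of the *largest* Jordan block for λ (equivalently, the smallest k with (A − λI)^k v = 0 for every generalised eigenvector v of λ).

  λ = -2: largest Jordan block has size 2, contributing (x + 2)^2

So m_A(x) = (x + 2)^2 = x^2 + 4*x + 4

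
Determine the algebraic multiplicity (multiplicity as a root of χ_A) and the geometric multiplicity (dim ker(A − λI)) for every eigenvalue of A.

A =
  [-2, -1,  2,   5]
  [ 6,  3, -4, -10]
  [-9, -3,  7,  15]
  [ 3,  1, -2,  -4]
λ = 1: alg = 4, geom = 3

Step 1 — factor the characteristic polynomial to read off the algebraic multiplicities:
  χ_A(x) = (x - 1)^4

Step 2 — compute geometric multiplicities via the rank-nullity identity g(λ) = n − rank(A − λI):
  rank(A − (1)·I) = 1, so dim ker(A − (1)·I) = n − 1 = 3

Summary:
  λ = 1: algebraic multiplicity = 4, geometric multiplicity = 3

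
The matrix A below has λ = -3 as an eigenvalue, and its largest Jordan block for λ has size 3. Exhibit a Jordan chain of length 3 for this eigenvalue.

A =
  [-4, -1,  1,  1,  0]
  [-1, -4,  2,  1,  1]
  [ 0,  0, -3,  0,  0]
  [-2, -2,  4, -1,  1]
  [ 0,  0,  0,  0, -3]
A Jordan chain for λ = -3 of length 3:
v_1 = (1, 1, 0, 2, 0)ᵀ
v_2 = (1, 2, 0, 4, 0)ᵀ
v_3 = (0, 0, 1, 0, 0)ᵀ

Let N = A − (-3)·I. We want v_3 with N^3 v_3 = 0 but N^2 v_3 ≠ 0; then v_{j-1} := N · v_j for j = 3, …, 2.

Pick v_3 = (0, 0, 1, 0, 0)ᵀ.
Then v_2 = N · v_3 = (1, 2, 0, 4, 0)ᵀ.
Then v_1 = N · v_2 = (1, 1, 0, 2, 0)ᵀ.

Sanity check: (A − (-3)·I) v_1 = (0, 0, 0, 0, 0)ᵀ = 0. ✓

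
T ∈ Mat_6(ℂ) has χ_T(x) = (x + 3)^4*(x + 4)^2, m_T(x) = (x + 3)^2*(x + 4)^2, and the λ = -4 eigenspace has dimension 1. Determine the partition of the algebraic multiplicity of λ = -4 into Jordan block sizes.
Block sizes for λ = -4: [2]

Step 1 — from the characteristic polynomial, algebraic multiplicity of λ = -4 is 2. From dim ker(T − (-4)·I) = 1, there are exactly 1 Jordan blocks for λ = -4.
Step 2 — from the minimal polynomial, the factor (x + 4)^2 tells us the largest block for λ = -4 has size 2.
Step 3 — with total size 2, 1 blocks, and largest block 2, the block sizes (in nonincreasing order) are [2].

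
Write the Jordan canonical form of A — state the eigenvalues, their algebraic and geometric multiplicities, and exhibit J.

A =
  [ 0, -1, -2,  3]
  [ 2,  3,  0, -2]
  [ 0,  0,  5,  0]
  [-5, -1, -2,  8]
J_2(3) ⊕ J_1(5) ⊕ J_1(5)

The characteristic polynomial is
  det(x·I − A) = x^4 - 16*x^3 + 94*x^2 - 240*x + 225 = (x - 5)^2*(x - 3)^2

Eigenvalues and multiplicities (the geometric multiplicity of λ is n − rank(A − λI), which equals the number of Jordan blocks for λ):
  λ = 3: algebraic multiplicity = 2, geometric multiplicity = 1
  λ = 5: algebraic multiplicity = 2, geometric multiplicity = 2

Determining the block sizes for each eigenvalue:
  λ = 3: one block (gm = 1), so the single block has size am = 2 → block sizes [2]
  λ = 5: gm = am = 2, so every block has size 1 → block sizes [1, 1]

Assembling the blocks gives a Jordan form
J =
  [3, 1, 0, 0]
  [0, 3, 0, 0]
  [0, 0, 5, 0]
  [0, 0, 0, 5]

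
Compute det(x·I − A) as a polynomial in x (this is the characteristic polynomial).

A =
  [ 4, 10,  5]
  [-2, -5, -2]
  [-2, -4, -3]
x^3 + 4*x^2 + 5*x + 2

Expanding det(x·I − A) (e.g. by cofactor expansion or by noting that A is similar to its Jordan form J, which has the same characteristic polynomial as A) gives
  χ_A(x) = x^3 + 4*x^2 + 5*x + 2
which factors as (x + 1)^2*(x + 2). The eigenvalues (with algebraic multiplicities) are λ = -2 with multiplicity 1, λ = -1 with multiplicity 2.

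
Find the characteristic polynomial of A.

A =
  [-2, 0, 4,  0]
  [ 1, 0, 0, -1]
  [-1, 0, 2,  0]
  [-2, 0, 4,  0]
x^4

Expanding det(x·I − A) (e.g. by cofactor expansion or by noting that A is similar to its Jordan form J, which has the same characteristic polynomial as A) gives
  χ_A(x) = x^4
which factors as x^4. The eigenvalues (with algebraic multiplicities) are λ = 0 with multiplicity 4.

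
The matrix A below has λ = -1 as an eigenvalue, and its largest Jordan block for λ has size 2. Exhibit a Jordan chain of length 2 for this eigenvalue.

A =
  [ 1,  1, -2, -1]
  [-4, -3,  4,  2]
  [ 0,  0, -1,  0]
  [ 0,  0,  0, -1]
A Jordan chain for λ = -1 of length 2:
v_1 = (2, -4, 0, 0)ᵀ
v_2 = (1, 0, 0, 0)ᵀ

Let N = A − (-1)·I. We want v_2 with N^2 v_2 = 0 but N^1 v_2 ≠ 0; then v_{j-1} := N · v_j for j = 2, …, 2.

Pick v_2 = (1, 0, 0, 0)ᵀ.
Then v_1 = N · v_2 = (2, -4, 0, 0)ᵀ.

Sanity check: (A − (-1)·I) v_1 = (0, 0, 0, 0)ᵀ = 0. ✓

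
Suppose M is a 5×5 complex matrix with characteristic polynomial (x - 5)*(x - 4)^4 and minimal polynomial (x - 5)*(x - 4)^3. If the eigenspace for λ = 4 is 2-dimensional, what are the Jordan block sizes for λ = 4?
Block sizes for λ = 4: [3, 1]

Step 1 — from the characteristic polynomial, algebraic multiplicity of λ = 4 is 4. From dim ker(M − (4)·I) = 2, there are exactly 2 Jordan blocks for λ = 4.
Step 2 — from the minimal polynomial, the factor (x − 4)^3 tells us the largest block for λ = 4 has size 3.
Step 3 — with total size 4, 2 blocks, and largest block 3, the block sizes (in nonincreasing order) are [3, 1].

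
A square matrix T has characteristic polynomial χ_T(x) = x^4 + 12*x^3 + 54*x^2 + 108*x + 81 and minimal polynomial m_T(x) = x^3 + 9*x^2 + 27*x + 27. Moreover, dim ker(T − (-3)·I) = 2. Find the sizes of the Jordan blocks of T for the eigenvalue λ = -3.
Block sizes for λ = -3: [3, 1]

Step 1 — from the characteristic polynomial, algebraic multiplicity of λ = -3 is 4. From dim ker(T − (-3)·I) = 2, there are exactly 2 Jordan blocks for λ = -3.
Step 2 — from the minimal polynomial, the factor (x + 3)^3 tells us the largest block for λ = -3 has size 3.
Step 3 — with total size 4, 2 blocks, and largest block 3, the block sizes (in nonincreasing order) are [3, 1].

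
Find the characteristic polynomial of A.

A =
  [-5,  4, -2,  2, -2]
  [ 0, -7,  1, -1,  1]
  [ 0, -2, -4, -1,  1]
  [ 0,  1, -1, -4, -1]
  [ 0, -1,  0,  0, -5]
x^5 + 25*x^4 + 250*x^3 + 1250*x^2 + 3125*x + 3125

Expanding det(x·I − A) (e.g. by cofactor expansion or by noting that A is similar to its Jordan form J, which has the same characteristic polynomial as A) gives
  χ_A(x) = x^5 + 25*x^4 + 250*x^3 + 1250*x^2 + 3125*x + 3125
which factors as (x + 5)^5. The eigenvalues (with algebraic multiplicities) are λ = -5 with multiplicity 5.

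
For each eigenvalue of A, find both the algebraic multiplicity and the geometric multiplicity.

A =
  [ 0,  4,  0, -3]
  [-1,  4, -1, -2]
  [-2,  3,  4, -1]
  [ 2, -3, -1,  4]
λ = 3: alg = 4, geom = 2

Step 1 — factor the characteristic polynomial to read off the algebraic multiplicities:
  χ_A(x) = (x - 3)^4

Step 2 — compute geometric multiplicities via the rank-nullity identity g(λ) = n − rank(A − λI):
  rank(A − (3)·I) = 2, so dim ker(A − (3)·I) = n − 2 = 2

Summary:
  λ = 3: algebraic multiplicity = 4, geometric multiplicity = 2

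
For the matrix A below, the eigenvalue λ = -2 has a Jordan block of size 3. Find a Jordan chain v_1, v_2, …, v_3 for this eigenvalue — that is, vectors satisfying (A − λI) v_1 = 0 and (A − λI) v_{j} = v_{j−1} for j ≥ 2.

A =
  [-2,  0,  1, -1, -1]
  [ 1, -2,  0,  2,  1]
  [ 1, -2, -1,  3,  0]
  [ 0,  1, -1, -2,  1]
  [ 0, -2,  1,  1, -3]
A Jordan chain for λ = -2 of length 3:
v_1 = (1, 0, -1, 0, -1)ᵀ
v_2 = (0, 1, 1, 0, 0)ᵀ
v_3 = (1, 0, 0, 0, 0)ᵀ

Let N = A − (-2)·I. We want v_3 with N^3 v_3 = 0 but N^2 v_3 ≠ 0; then v_{j-1} := N · v_j for j = 3, …, 2.

Pick v_3 = (1, 0, 0, 0, 0)ᵀ.
Then v_2 = N · v_3 = (0, 1, 1, 0, 0)ᵀ.
Then v_1 = N · v_2 = (1, 0, -1, 0, -1)ᵀ.

Sanity check: (A − (-2)·I) v_1 = (0, 0, 0, 0, 0)ᵀ = 0. ✓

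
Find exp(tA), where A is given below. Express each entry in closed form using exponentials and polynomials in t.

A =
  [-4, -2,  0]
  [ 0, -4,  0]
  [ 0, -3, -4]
e^{tA} =
  [exp(-4*t), -2*t*exp(-4*t), 0]
  [0, exp(-4*t), 0]
  [0, -3*t*exp(-4*t), exp(-4*t)]

Strategy: write A = P · J · P⁻¹ where J is a Jordan canonical form, so e^{tA} = P · e^{tJ} · P⁻¹, and e^{tJ} can be computed block-by-block.

A has Jordan form
J =
  [-4,  1,  0]
  [ 0, -4,  0]
  [ 0,  0, -4]
(up to reordering of blocks).

Per-block formulas:
  For a 2×2 Jordan block J_2(-4): exp(t · J_2(-4)) = e^(-4t)·(I + t·N), where N is the 2×2 nilpotent shift.
  For a 1×1 block at λ = -4: exp(t · [-4]) = [e^(-4t)].

After assembling e^{tJ} and conjugating by P, we get:

e^{tA} =
  [exp(-4*t), -2*t*exp(-4*t), 0]
  [0, exp(-4*t), 0]
  [0, -3*t*exp(-4*t), exp(-4*t)]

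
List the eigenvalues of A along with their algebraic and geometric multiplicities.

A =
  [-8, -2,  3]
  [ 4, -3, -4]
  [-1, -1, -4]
λ = -5: alg = 3, geom = 1

Step 1 — factor the characteristic polynomial to read off the algebraic multiplicities:
  χ_A(x) = (x + 5)^3

Step 2 — compute geometric multiplicities via the rank-nullity identity g(λ) = n − rank(A − λI):
  rank(A − (-5)·I) = 2, so dim ker(A − (-5)·I) = n − 2 = 1

Summary:
  λ = -5: algebraic multiplicity = 3, geometric multiplicity = 1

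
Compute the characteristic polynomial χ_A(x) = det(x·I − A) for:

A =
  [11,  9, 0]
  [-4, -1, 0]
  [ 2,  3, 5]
x^3 - 15*x^2 + 75*x - 125

Expanding det(x·I − A) (e.g. by cofactor expansion or by noting that A is similar to its Jordan form J, which has the same characteristic polynomial as A) gives
  χ_A(x) = x^3 - 15*x^2 + 75*x - 125
which factors as (x - 5)^3. The eigenvalues (with algebraic multiplicities) are λ = 5 with multiplicity 3.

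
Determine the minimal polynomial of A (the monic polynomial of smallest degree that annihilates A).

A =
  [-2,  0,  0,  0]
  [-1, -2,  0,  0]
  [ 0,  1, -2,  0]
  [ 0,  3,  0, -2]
x^3 + 6*x^2 + 12*x + 8

The characteristic polynomial is χ_A(x) = (x + 2)^4, so the eigenvalues are known. The minimal polynomial is
  m_A(x) = Π_λ (x − λ)^{k_λ}
where k_λ is the size of the *largest* Jordan block for λ (equivalently, the smallest k with (A − λI)^k v = 0 for every generalised eigenvector v of λ).

  λ = -2: largest Jordan block has size 3, contributing (x + 2)^3

So m_A(x) = (x + 2)^3 = x^3 + 6*x^2 + 12*x + 8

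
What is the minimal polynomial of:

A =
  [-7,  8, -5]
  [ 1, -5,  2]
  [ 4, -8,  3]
x^3 + 9*x^2 + 27*x + 27

The characteristic polynomial is χ_A(x) = (x + 3)^3, so the eigenvalues are known. The minimal polynomial is
  m_A(x) = Π_λ (x − λ)^{k_λ}
where k_λ is the size of the *largest* Jordan block for λ (equivalently, the smallest k with (A − λI)^k v = 0 for every generalised eigenvector v of λ).

  λ = -3: largest Jordan block has size 3, contributing (x + 3)^3

So m_A(x) = (x + 3)^3 = x^3 + 9*x^2 + 27*x + 27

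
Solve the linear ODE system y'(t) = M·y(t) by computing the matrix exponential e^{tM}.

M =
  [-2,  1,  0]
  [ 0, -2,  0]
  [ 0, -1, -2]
e^{tM} =
  [exp(-2*t), t*exp(-2*t), 0]
  [0, exp(-2*t), 0]
  [0, -t*exp(-2*t), exp(-2*t)]

Strategy: write M = P · J · P⁻¹ where J is a Jordan canonical form, so e^{tM} = P · e^{tJ} · P⁻¹, and e^{tJ} can be computed block-by-block.

M has Jordan form
J =
  [-2,  1,  0]
  [ 0, -2,  0]
  [ 0,  0, -2]
(up to reordering of blocks).

Per-block formulas:
  For a 1×1 block at λ = -2: exp(t · [-2]) = [e^(-2t)].
  For a 2×2 Jordan block J_2(-2): exp(t · J_2(-2)) = e^(-2t)·(I + t·N), where N is the 2×2 nilpotent shift.

After assembling e^{tJ} and conjugating by P, we get:

e^{tM} =
  [exp(-2*t), t*exp(-2*t), 0]
  [0, exp(-2*t), 0]
  [0, -t*exp(-2*t), exp(-2*t)]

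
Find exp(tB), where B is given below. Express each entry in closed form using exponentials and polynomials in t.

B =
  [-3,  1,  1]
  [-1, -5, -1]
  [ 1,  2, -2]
e^{tB} =
  [exp(-3*t), t*exp(-3*t), t*exp(-3*t)]
  [-exp(-3*t) + exp(-4*t), -t*exp(-3*t) + exp(-4*t), -t*exp(-3*t)]
  [exp(-3*t) - exp(-4*t), t*exp(-3*t) + exp(-3*t) - exp(-4*t), t*exp(-3*t) + exp(-3*t)]

Strategy: write B = P · J · P⁻¹ where J is a Jordan canonical form, so e^{tB} = P · e^{tJ} · P⁻¹, and e^{tJ} can be computed block-by-block.

B has Jordan form
J =
  [-4,  0,  0]
  [ 0, -3,  1]
  [ 0,  0, -3]
(up to reordering of blocks).

Per-block formulas:
  For a 1×1 block at λ = -4: exp(t · [-4]) = [e^(-4t)].
  For a 2×2 Jordan block J_2(-3): exp(t · J_2(-3)) = e^(-3t)·(I + t·N), where N is the 2×2 nilpotent shift.

After assembling e^{tJ} and conjugating by P, we get:

e^{tB} =
  [exp(-3*t), t*exp(-3*t), t*exp(-3*t)]
  [-exp(-3*t) + exp(-4*t), -t*exp(-3*t) + exp(-4*t), -t*exp(-3*t)]
  [exp(-3*t) - exp(-4*t), t*exp(-3*t) + exp(-3*t) - exp(-4*t), t*exp(-3*t) + exp(-3*t)]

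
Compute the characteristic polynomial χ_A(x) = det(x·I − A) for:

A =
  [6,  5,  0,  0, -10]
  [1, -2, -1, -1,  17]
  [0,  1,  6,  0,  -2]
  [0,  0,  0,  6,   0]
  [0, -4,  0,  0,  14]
x^5 - 30*x^4 + 360*x^3 - 2160*x^2 + 6480*x - 7776

Expanding det(x·I − A) (e.g. by cofactor expansion or by noting that A is similar to its Jordan form J, which has the same characteristic polynomial as A) gives
  χ_A(x) = x^5 - 30*x^4 + 360*x^3 - 2160*x^2 + 6480*x - 7776
which factors as (x - 6)^5. The eigenvalues (with algebraic multiplicities) are λ = 6 with multiplicity 5.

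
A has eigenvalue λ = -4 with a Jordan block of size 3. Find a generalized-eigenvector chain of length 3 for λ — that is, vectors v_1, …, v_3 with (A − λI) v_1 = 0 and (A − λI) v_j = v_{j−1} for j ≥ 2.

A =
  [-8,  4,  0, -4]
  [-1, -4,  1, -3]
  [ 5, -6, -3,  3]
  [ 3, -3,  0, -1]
A Jordan chain for λ = -4 of length 3:
v_1 = (-4, -1, 5, 3)ᵀ
v_2 = (4, 0, -6, -3)ᵀ
v_3 = (0, 1, 0, 0)ᵀ

Let N = A − (-4)·I. We want v_3 with N^3 v_3 = 0 but N^2 v_3 ≠ 0; then v_{j-1} := N · v_j for j = 3, …, 2.

Pick v_3 = (0, 1, 0, 0)ᵀ.
Then v_2 = N · v_3 = (4, 0, -6, -3)ᵀ.
Then v_1 = N · v_2 = (-4, -1, 5, 3)ᵀ.

Sanity check: (A − (-4)·I) v_1 = (0, 0, 0, 0)ᵀ = 0. ✓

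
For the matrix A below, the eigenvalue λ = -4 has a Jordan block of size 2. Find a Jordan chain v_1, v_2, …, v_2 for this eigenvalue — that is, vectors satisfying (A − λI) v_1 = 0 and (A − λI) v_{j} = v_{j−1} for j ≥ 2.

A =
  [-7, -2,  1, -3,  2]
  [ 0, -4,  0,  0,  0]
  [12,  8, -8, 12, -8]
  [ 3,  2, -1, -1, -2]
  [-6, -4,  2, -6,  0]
A Jordan chain for λ = -4 of length 2:
v_1 = (-3, 0, 12, 3, -6)ᵀ
v_2 = (1, 0, 0, 0, 0)ᵀ

Let N = A − (-4)·I. We want v_2 with N^2 v_2 = 0 but N^1 v_2 ≠ 0; then v_{j-1} := N · v_j for j = 2, …, 2.

Pick v_2 = (1, 0, 0, 0, 0)ᵀ.
Then v_1 = N · v_2 = (-3, 0, 12, 3, -6)ᵀ.

Sanity check: (A − (-4)·I) v_1 = (0, 0, 0, 0, 0)ᵀ = 0. ✓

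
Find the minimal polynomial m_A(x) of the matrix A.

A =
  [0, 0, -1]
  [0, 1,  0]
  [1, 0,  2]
x^2 - 2*x + 1

The characteristic polynomial is χ_A(x) = (x - 1)^3, so the eigenvalues are known. The minimal polynomial is
  m_A(x) = Π_λ (x − λ)^{k_λ}
where k_λ is the size of the *largest* Jordan block for λ (equivalently, the smallest k with (A − λI)^k v = 0 for every generalised eigenvector v of λ).

  λ = 1: largest Jordan block has size 2, contributing (x − 1)^2

So m_A(x) = (x - 1)^2 = x^2 - 2*x + 1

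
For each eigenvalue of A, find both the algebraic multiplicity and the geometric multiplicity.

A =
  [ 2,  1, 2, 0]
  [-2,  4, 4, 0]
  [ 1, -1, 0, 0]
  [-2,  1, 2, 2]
λ = 2: alg = 4, geom = 2

Step 1 — factor the characteristic polynomial to read off the algebraic multiplicities:
  χ_A(x) = (x - 2)^4

Step 2 — compute geometric multiplicities via the rank-nullity identity g(λ) = n − rank(A − λI):
  rank(A − (2)·I) = 2, so dim ker(A − (2)·I) = n − 2 = 2

Summary:
  λ = 2: algebraic multiplicity = 4, geometric multiplicity = 2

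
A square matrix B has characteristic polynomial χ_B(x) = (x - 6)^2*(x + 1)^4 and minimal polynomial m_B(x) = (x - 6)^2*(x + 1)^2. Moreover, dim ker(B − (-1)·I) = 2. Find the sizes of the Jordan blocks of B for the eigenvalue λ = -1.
Block sizes for λ = -1: [2, 2]

Step 1 — from the characteristic polynomial, algebraic multiplicity of λ = -1 is 4. From dim ker(B − (-1)·I) = 2, there are exactly 2 Jordan blocks for λ = -1.
Step 2 — from the minimal polynomial, the factor (x + 1)^2 tells us the largest block for λ = -1 has size 2.
Step 3 — with total size 4, 2 blocks, and largest block 2, the block sizes (in nonincreasing order) are [2, 2].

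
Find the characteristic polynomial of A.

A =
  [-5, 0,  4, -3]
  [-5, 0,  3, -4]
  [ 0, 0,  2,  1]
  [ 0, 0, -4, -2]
x^4 + 5*x^3

Expanding det(x·I − A) (e.g. by cofactor expansion or by noting that A is similar to its Jordan form J, which has the same characteristic polynomial as A) gives
  χ_A(x) = x^4 + 5*x^3
which factors as x^3*(x + 5). The eigenvalues (with algebraic multiplicities) are λ = -5 with multiplicity 1, λ = 0 with multiplicity 3.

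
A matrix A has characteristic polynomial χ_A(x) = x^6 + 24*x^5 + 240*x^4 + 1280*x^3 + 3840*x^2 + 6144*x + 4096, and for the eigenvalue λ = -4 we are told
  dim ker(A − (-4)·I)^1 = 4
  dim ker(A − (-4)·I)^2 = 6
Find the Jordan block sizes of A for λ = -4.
Block sizes for λ = -4: [2, 2, 1, 1]

From the dimensions of kernels of powers, the number of Jordan blocks of size at least j is d_j − d_{j−1} where d_j = dim ker(N^j) (with d_0 = 0). Computing the differences gives [4, 2].
The number of blocks of size exactly k is (#blocks of size ≥ k) − (#blocks of size ≥ k + 1), so the partition is: 2 block(s) of size 1, 2 block(s) of size 2.
In nonincreasing order the block sizes are [2, 2, 1, 1].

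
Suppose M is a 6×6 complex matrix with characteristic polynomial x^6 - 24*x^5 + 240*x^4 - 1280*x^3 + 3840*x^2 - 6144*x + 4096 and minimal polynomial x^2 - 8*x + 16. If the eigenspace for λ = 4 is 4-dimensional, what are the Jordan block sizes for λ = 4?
Block sizes for λ = 4: [2, 2, 1, 1]

Step 1 — from the characteristic polynomial, algebraic multiplicity of λ = 4 is 6. From dim ker(M − (4)·I) = 4, there are exactly 4 Jordan blocks for λ = 4.
Step 2 — from the minimal polynomial, the factor (x − 4)^2 tells us the largest block for λ = 4 has size 2.
Step 3 — with total size 6, 4 blocks, and largest block 2, the block sizes (in nonincreasing order) are [2, 2, 1, 1].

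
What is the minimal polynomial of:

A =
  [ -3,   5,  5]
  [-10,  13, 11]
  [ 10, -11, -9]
x^3 - x^2 - 8*x + 12

The characteristic polynomial is χ_A(x) = (x - 2)^2*(x + 3), so the eigenvalues are known. The minimal polynomial is
  m_A(x) = Π_λ (x − λ)^{k_λ}
where k_λ is the size of the *largest* Jordan block for λ (equivalently, the smallest k with (A − λI)^k v = 0 for every generalised eigenvector v of λ).

  λ = -3: largest Jordan block has size 1, contributing (x + 3)
  λ = 2: largest Jordan block has size 2, contributing (x − 2)^2

So m_A(x) = (x - 2)^2*(x + 3) = x^3 - x^2 - 8*x + 12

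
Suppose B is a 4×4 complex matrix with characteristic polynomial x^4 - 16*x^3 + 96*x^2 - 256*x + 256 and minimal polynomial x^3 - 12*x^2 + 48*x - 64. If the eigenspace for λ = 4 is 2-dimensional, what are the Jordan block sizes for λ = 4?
Block sizes for λ = 4: [3, 1]

Step 1 — from the characteristic polynomial, algebraic multiplicity of λ = 4 is 4. From dim ker(B − (4)·I) = 2, there are exactly 2 Jordan blocks for λ = 4.
Step 2 — from the minimal polynomial, the factor (x − 4)^3 tells us the largest block for λ = 4 has size 3.
Step 3 — with total size 4, 2 blocks, and largest block 3, the block sizes (in nonincreasing order) are [3, 1].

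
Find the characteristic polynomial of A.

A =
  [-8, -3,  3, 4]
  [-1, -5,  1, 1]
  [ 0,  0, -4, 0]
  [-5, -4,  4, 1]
x^4 + 16*x^3 + 96*x^2 + 256*x + 256

Expanding det(x·I − A) (e.g. by cofactor expansion or by noting that A is similar to its Jordan form J, which has the same characteristic polynomial as A) gives
  χ_A(x) = x^4 + 16*x^3 + 96*x^2 + 256*x + 256
which factors as (x + 4)^4. The eigenvalues (with algebraic multiplicities) are λ = -4 with multiplicity 4.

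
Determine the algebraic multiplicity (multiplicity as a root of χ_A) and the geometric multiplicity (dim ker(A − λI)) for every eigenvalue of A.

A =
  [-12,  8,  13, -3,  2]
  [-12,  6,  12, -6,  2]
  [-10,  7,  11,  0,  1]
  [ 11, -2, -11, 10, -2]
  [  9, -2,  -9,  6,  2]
λ = 1: alg = 1, geom = 1; λ = 4: alg = 4, geom = 2

Step 1 — factor the characteristic polynomial to read off the algebraic multiplicities:
  χ_A(x) = (x - 4)^4*(x - 1)

Step 2 — compute geometric multiplicities via the rank-nullity identity g(λ) = n − rank(A − λI):
  rank(A − (1)·I) = 4, so dim ker(A − (1)·I) = n − 4 = 1
  rank(A − (4)·I) = 3, so dim ker(A − (4)·I) = n − 3 = 2

Summary:
  λ = 1: algebraic multiplicity = 1, geometric multiplicity = 1
  λ = 4: algebraic multiplicity = 4, geometric multiplicity = 2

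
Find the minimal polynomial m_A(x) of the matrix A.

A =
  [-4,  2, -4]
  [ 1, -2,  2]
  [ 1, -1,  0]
x^3 + 6*x^2 + 12*x + 8

The characteristic polynomial is χ_A(x) = (x + 2)^3, so the eigenvalues are known. The minimal polynomial is
  m_A(x) = Π_λ (x − λ)^{k_λ}
where k_λ is the size of the *largest* Jordan block for λ (equivalently, the smallest k with (A − λI)^k v = 0 for every generalised eigenvector v of λ).

  λ = -2: largest Jordan block has size 3, contributing (x + 2)^3

So m_A(x) = (x + 2)^3 = x^3 + 6*x^2 + 12*x + 8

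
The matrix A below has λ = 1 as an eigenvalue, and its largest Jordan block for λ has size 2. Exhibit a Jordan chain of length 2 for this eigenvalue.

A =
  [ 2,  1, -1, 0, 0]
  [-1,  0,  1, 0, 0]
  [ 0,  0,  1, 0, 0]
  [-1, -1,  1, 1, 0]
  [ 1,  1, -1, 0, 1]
A Jordan chain for λ = 1 of length 2:
v_1 = (1, -1, 0, -1, 1)ᵀ
v_2 = (1, 0, 0, 0, 0)ᵀ

Let N = A − (1)·I. We want v_2 with N^2 v_2 = 0 but N^1 v_2 ≠ 0; then v_{j-1} := N · v_j for j = 2, …, 2.

Pick v_2 = (1, 0, 0, 0, 0)ᵀ.
Then v_1 = N · v_2 = (1, -1, 0, -1, 1)ᵀ.

Sanity check: (A − (1)·I) v_1 = (0, 0, 0, 0, 0)ᵀ = 0. ✓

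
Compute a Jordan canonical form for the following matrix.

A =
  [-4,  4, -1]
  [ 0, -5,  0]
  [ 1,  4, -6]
J_2(-5) ⊕ J_1(-5)

The characteristic polynomial is
  det(x·I − A) = x^3 + 15*x^2 + 75*x + 125 = (x + 5)^3

Eigenvalues and multiplicities (the geometric multiplicity of λ is n − rank(A − λI), which equals the number of Jordan blocks for λ):
  λ = -5: algebraic multiplicity = 3, geometric multiplicity = 2

Determining the block sizes for each eigenvalue:
  λ = -5: 2 blocks summing to 3 forces exactly one block of size 2 and the rest size 1 → block sizes [2, 1]

Assembling the blocks gives a Jordan form
J =
  [-5,  1,  0]
  [ 0, -5,  0]
  [ 0,  0, -5]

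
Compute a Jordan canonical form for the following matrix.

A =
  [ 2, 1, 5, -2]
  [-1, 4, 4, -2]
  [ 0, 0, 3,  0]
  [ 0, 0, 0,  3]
J_3(3) ⊕ J_1(3)

The characteristic polynomial is
  det(x·I − A) = x^4 - 12*x^3 + 54*x^2 - 108*x + 81 = (x - 3)^4

Eigenvalues and multiplicities (the geometric multiplicity of λ is n − rank(A − λI), which equals the number of Jordan blocks for λ):
  λ = 3: algebraic multiplicity = 4, geometric multiplicity = 2

Determining the block sizes for each eigenvalue:
  λ = 3: with am = 4 and gm = 2, the partition is not yet determined (e.g. several partitions of 4 into 2 parts exist). Let N = A − (3)·I. Computing rank(N^1) = 2, rank(N^2) = 1, rank(N^3) = 0; the number of blocks of size ≥ j is rank(N^{j−1}) − rank(N^j), giving [2, 1, 1]. So we have 1 block(s) of size 3, 1 block(s) of size 1 → block sizes [3, 1]

Assembling the blocks gives a Jordan form
J =
  [3, 1, 0, 0]
  [0, 3, 1, 0]
  [0, 0, 3, 0]
  [0, 0, 0, 3]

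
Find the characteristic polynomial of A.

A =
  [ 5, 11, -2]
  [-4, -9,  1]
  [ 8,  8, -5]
x^3 + 9*x^2 + 27*x + 27

Expanding det(x·I − A) (e.g. by cofactor expansion or by noting that A is similar to its Jordan form J, which has the same characteristic polynomial as A) gives
  χ_A(x) = x^3 + 9*x^2 + 27*x + 27
which factors as (x + 3)^3. The eigenvalues (with algebraic multiplicities) are λ = -3 with multiplicity 3.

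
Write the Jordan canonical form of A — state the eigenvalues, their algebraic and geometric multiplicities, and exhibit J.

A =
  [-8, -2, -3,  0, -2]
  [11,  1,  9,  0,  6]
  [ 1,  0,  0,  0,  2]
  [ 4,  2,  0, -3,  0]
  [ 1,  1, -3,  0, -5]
J_3(-3) ⊕ J_1(-3) ⊕ J_1(-3)

The characteristic polynomial is
  det(x·I − A) = x^5 + 15*x^4 + 90*x^3 + 270*x^2 + 405*x + 243 = (x + 3)^5

Eigenvalues and multiplicities (the geometric multiplicity of λ is n − rank(A − λI), which equals the number of Jordan blocks for λ):
  λ = -3: algebraic multiplicity = 5, geometric multiplicity = 3

Determining the block sizes for each eigenvalue:
  λ = -3: with am = 5 and gm = 3, the partition is not yet determined (e.g. several partitions of 5 into 3 parts exist). Let N = A − (-3)·I. Computing rank(N^1) = 2, rank(N^2) = 1, rank(N^3) = 0; the number of blocks of size ≥ j is rank(N^{j−1}) − rank(N^j), giving [3, 1, 1]. So we have 1 block(s) of size 3, 2 block(s) of size 1 → block sizes [3, 1, 1]

Assembling the blocks gives a Jordan form
J =
  [-3,  1,  0,  0,  0]
  [ 0, -3,  1,  0,  0]
  [ 0,  0, -3,  0,  0]
  [ 0,  0,  0, -3,  0]
  [ 0,  0,  0,  0, -3]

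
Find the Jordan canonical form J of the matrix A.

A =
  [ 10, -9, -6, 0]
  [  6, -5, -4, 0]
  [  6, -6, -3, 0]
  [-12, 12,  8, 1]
J_1(0) ⊕ J_1(1) ⊕ J_1(1) ⊕ J_1(1)

The characteristic polynomial is
  det(x·I − A) = x^4 - 3*x^3 + 3*x^2 - x = x*(x - 1)^3

Eigenvalues and multiplicities (the geometric multiplicity of λ is n − rank(A − λI), which equals the number of Jordan blocks for λ):
  λ = 0: algebraic multiplicity = 1, geometric multiplicity = 1
  λ = 1: algebraic multiplicity = 3, geometric multiplicity = 3

Determining the block sizes for each eigenvalue:
  λ = 0: one block (gm = 1), so the single block has size am = 1 → block sizes [1]
  λ = 1: gm = am = 3, so every block has size 1 → block sizes [1, 1, 1]

Assembling the blocks gives a Jordan form
J =
  [0, 0, 0, 0]
  [0, 1, 0, 0]
  [0, 0, 1, 0]
  [0, 0, 0, 1]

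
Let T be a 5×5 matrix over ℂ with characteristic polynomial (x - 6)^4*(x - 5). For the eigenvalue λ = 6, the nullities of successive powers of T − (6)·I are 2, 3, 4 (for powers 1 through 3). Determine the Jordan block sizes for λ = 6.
Block sizes for λ = 6: [3, 1]

From the dimensions of kernels of powers, the number of Jordan blocks of size at least j is d_j − d_{j−1} where d_j = dim ker(N^j) (with d_0 = 0). Computing the differences gives [2, 1, 1].
The number of blocks of size exactly k is (#blocks of size ≥ k) − (#blocks of size ≥ k + 1), so the partition is: 1 block(s) of size 1, 1 block(s) of size 3.
In nonincreasing order the block sizes are [3, 1].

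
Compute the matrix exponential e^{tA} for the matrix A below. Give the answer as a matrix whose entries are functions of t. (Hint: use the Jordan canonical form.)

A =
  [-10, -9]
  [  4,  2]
e^{tA} =
  [-6*t*exp(-4*t) + exp(-4*t), -9*t*exp(-4*t)]
  [4*t*exp(-4*t), 6*t*exp(-4*t) + exp(-4*t)]

Strategy: write A = P · J · P⁻¹ where J is a Jordan canonical form, so e^{tA} = P · e^{tJ} · P⁻¹, and e^{tJ} can be computed block-by-block.

A has Jordan form
J =
  [-4,  1]
  [ 0, -4]
(up to reordering of blocks).

Per-block formulas:
  For a 2×2 Jordan block J_2(-4): exp(t · J_2(-4)) = e^(-4t)·(I + t·N), where N is the 2×2 nilpotent shift.

After assembling e^{tJ} and conjugating by P, we get:

e^{tA} =
  [-6*t*exp(-4*t) + exp(-4*t), -9*t*exp(-4*t)]
  [4*t*exp(-4*t), 6*t*exp(-4*t) + exp(-4*t)]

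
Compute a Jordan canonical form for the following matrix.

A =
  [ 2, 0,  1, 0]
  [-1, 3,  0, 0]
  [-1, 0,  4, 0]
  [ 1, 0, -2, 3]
J_3(3) ⊕ J_1(3)

The characteristic polynomial is
  det(x·I − A) = x^4 - 12*x^3 + 54*x^2 - 108*x + 81 = (x - 3)^4

Eigenvalues and multiplicities (the geometric multiplicity of λ is n − rank(A − λI), which equals the number of Jordan blocks for λ):
  λ = 3: algebraic multiplicity = 4, geometric multiplicity = 2

Determining the block sizes for each eigenvalue:
  λ = 3: with am = 4 and gm = 2, the partition is not yet determined (e.g. several partitions of 4 into 2 parts exist). Let N = A − (3)·I. Computing rank(N^1) = 2, rank(N^2) = 1, rank(N^3) = 0; the number of blocks of size ≥ j is rank(N^{j−1}) − rank(N^j), giving [2, 1, 1]. So we have 1 block(s) of size 3, 1 block(s) of size 1 → block sizes [3, 1]

Assembling the blocks gives a Jordan form
J =
  [3, 1, 0, 0]
  [0, 3, 1, 0]
  [0, 0, 3, 0]
  [0, 0, 0, 3]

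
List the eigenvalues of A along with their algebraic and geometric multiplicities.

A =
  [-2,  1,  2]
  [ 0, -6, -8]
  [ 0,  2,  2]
λ = -2: alg = 3, geom = 2

Step 1 — factor the characteristic polynomial to read off the algebraic multiplicities:
  χ_A(x) = (x + 2)^3

Step 2 — compute geometric multiplicities via the rank-nullity identity g(λ) = n − rank(A − λI):
  rank(A − (-2)·I) = 1, so dim ker(A − (-2)·I) = n − 1 = 2

Summary:
  λ = -2: algebraic multiplicity = 3, geometric multiplicity = 2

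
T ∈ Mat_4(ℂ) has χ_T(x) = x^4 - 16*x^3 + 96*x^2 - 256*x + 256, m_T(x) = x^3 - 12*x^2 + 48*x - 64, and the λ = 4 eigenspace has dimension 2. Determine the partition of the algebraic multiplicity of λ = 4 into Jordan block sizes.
Block sizes for λ = 4: [3, 1]

Step 1 — from the characteristic polynomial, algebraic multiplicity of λ = 4 is 4. From dim ker(T − (4)·I) = 2, there are exactly 2 Jordan blocks for λ = 4.
Step 2 — from the minimal polynomial, the factor (x − 4)^3 tells us the largest block for λ = 4 has size 3.
Step 3 — with total size 4, 2 blocks, and largest block 3, the block sizes (in nonincreasing order) are [3, 1].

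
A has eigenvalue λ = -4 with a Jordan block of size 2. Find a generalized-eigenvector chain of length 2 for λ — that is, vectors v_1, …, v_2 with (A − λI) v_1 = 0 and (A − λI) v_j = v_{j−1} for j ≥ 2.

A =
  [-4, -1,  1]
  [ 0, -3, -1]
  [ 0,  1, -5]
A Jordan chain for λ = -4 of length 2:
v_1 = (-1, 1, 1)ᵀ
v_2 = (0, 1, 0)ᵀ

Let N = A − (-4)·I. We want v_2 with N^2 v_2 = 0 but N^1 v_2 ≠ 0; then v_{j-1} := N · v_j for j = 2, …, 2.

Pick v_2 = (0, 1, 0)ᵀ.
Then v_1 = N · v_2 = (-1, 1, 1)ᵀ.

Sanity check: (A − (-4)·I) v_1 = (0, 0, 0)ᵀ = 0. ✓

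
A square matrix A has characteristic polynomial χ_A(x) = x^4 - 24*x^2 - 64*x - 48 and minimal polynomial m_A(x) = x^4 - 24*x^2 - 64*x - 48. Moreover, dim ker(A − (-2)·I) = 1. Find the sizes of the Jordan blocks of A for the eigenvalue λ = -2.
Block sizes for λ = -2: [3]

Step 1 — from the characteristic polynomial, algebraic multiplicity of λ = -2 is 3. From dim ker(A − (-2)·I) = 1, there are exactly 1 Jordan blocks for λ = -2.
Step 2 — from the minimal polynomial, the factor (x + 2)^3 tells us the largest block for λ = -2 has size 3.
Step 3 — with total size 3, 1 blocks, and largest block 3, the block sizes (in nonincreasing order) are [3].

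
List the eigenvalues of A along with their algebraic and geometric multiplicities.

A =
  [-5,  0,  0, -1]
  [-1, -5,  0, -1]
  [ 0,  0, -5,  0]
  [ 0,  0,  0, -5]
λ = -5: alg = 4, geom = 2

Step 1 — factor the characteristic polynomial to read off the algebraic multiplicities:
  χ_A(x) = (x + 5)^4

Step 2 — compute geometric multiplicities via the rank-nullity identity g(λ) = n − rank(A − λI):
  rank(A − (-5)·I) = 2, so dim ker(A − (-5)·I) = n − 2 = 2

Summary:
  λ = -5: algebraic multiplicity = 4, geometric multiplicity = 2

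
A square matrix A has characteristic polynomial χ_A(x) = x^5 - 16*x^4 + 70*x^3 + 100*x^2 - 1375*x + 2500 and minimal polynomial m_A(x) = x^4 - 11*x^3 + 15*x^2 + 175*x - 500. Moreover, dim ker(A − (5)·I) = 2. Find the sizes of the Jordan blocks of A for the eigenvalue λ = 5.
Block sizes for λ = 5: [3, 1]

Step 1 — from the characteristic polynomial, algebraic multiplicity of λ = 5 is 4. From dim ker(A − (5)·I) = 2, there are exactly 2 Jordan blocks for λ = 5.
Step 2 — from the minimal polynomial, the factor (x − 5)^3 tells us the largest block for λ = 5 has size 3.
Step 3 — with total size 4, 2 blocks, and largest block 3, the block sizes (in nonincreasing order) are [3, 1].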